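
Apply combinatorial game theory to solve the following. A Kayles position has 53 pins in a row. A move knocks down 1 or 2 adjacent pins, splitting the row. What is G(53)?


Kayles: a move removes 1 or 2 adjacent pins from a contiguous row.
Removing pins from a row of k leaves two independent rows (a, b) with a + b = k - 1 (one pin) or a + b = k - 2 (two pins); an end removal gives a = 0.
By Sprague-Grundy, G(k) = mex{ G(a) XOR G(b) } over all these splits. G(0) = 0.
G(1): splits (0,0):0^0=0 -> mex({0}) = 1
G(2): splits (0,1):0^1=1 (0,0):0^0=0 -> mex({0, 1}) = 2
G(3): splits (0,2):0^2=2 (1,1):1^1=0 (0,1):0^1=1 -> mex({0, 1, 2}) = 3
G(4): splits (0,3):0^3=3 (1,2):1^2=3 (0,2):0^2=2 (1,1):1^1=0 -> mex({0, 2, 3}) = 1
G(5): splits (0,4):0^1=1 (1,3):1^3=2 (2,2):2^2=0 (0,3):0^3=3 (1,2):1^2=3 -> mex({0, 1, 2, 3}) = 4
G(6) = mex({0, 1, 2, 4}) = 3
G(7) = mex({0, 1, 3, 4, 5}) = 2
G(8) = mex({0, 2, 3, 5, 6}) = 1
G(9) = mex({0, 1, 2, 3, 6, 7}) = 4
G(10) = mex({0, 1, 3, 4, 5, 7}) = 2
G(11) = mex({0, 1, 2, 3, 4, 5}) = 6
G(12) = mex({0, 1, 2, 3, 5, 6, 7}) = 4
G(13) = mex({0, 2, 3, 4, 6, 7}) = 1
G(14) = mex({0, 1, 4, 5, 6, 7}) = 2
G(15) = mex({0, 1, 2, 3, 4, 5, 6}) = 7
G(16) = mex({0, 2, 3, 5, 6, 7}) = 1
G(17) = mex({0, 1, 2, 3, 5, 6, 7}) = 4
G(18) = mex({0, 1, 2, 4, 5, 6}) = 3
G(19) = mex({0, 1, 3, 4, 5, 7}) = 2
G(20) = mex({0, 2, 3, 4, 5, 6, 7}) = 1
G(21) = mex({0, 1, 2, 3, 5, 6, 7}) = 4
G(22) = mex({0, 1, 2, 3, 4, 5, 7}) = 6
G(23) = mex({0, 1, 2, 3, 4, 5, 6}) = 7
G(24) = mex({0, 1, 2, 3, 5, 6, 7}) = 4
G(25) = mex({0, 2, 3, 4, 6, 7}) = 1
G(26) = mex({0, 1, 3, 4, 5, 6, 7}) = 2
G(27) = mex({0, 1, 2, 3, 4, 5, 6, 7}) = 8
G(28) = mex({0, 1, 2, 3, 4, 6, 7, 8}) = 5
G(29) = mex({0, 1, 2, 3, 5, 6, 7, 8, 9}) = 4
G(30) = mex({0, 1, 2, 3, 4, 5, 6, 9, 10}) = 7
G(31) = mex({0, 1, 3, 4, 5, 7, 10, 11}) = 2
G(32) = mex({0, 2, 3, 4, 5, 6, 7, 9, 11}) = 1
G(33) = mex({0, 1, 2, 3, 4, 5, 6, 7, 9, 12}) = 8
G(34) = mex({0, 1, 2, 3, 4, 5, 7, 8, 11, 12}) = 6
G(35) = mex({0, 1, 2, 3, 4, 5, 6, 8, 9, 10, 11}) = 7
G(36) = mex({0, 1, 2, 3, 5, 6, 7, 9, 10}) = 4
G(37) = mex({0, 2, 3, 4, 6, 7, 9, 10, 11, 12}) = 1
G(38) = mex({0, 1, 3, 4, 5, 6, 7, 9, 10, 11, 12}) = 2
G(39) = mex({0, 1, 2, 4, 5, 6, 7, 9, 10, 12, 14}) = 3
G(40) = mex({0, 2, 3, 4, 6, 7, 11, 12, 14}) = 1
G(41) = mex({0, 1, 2, 3, 5, 6, 7, 9, 10, 11, 12}) = 4
G(42) = mex({0, 1, 2, 3, 4, 5, 6, 9, 10}) = 7
G(43) = mex({0, 1, 3, 4, 5, 7, 9, 10, 12, 15}) = 2
G(44) = mex({0, 2, 3, 4, 5, 6, 7, 9, 10, 12, 15}) = 1
G(45) = mex({0, 1, 2, 3, 4, 5, 6, 7, 9, 10, 12, 14}) = 8
G(46) = mex({0, 1, 3, 4, 5, 7, 8, 11, 12, 14}) = 2
G(47) = mex({0, 1, 2, 3, 4, 5, 6, 8, 9, 10, 11, 12}) = 7
G(48) = mex({0, 1, 2, 3, 5, 6, 7, 9, 10}) = 4
G(49) = mex({0, 2, 3, 4, 6, 7, 9, 10, 11, 12, 15}) = 1
G(50) = mex({0, 1, 4, 5, 6, 7, 9, 11, 12, 14, 15}) = 2
G(51) = mex({0, 1, 2, 3, 4, 5, 6, 7, 9, 12, 14, 15}) = 8
G(52) = mex({0, 2, 3, 4, 5, 6, 7, 8, 11, 12, 15}) = 1
G(53) = mex({0, 1, 2, 3, 5, 6, 7, 8, 9, 10, 11, 12}) = 4
Therefore G(53) = 4.

4


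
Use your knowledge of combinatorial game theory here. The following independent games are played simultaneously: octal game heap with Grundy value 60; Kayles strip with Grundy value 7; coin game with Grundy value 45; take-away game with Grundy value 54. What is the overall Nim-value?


By the Sprague-Grundy theorem, the Grundy value of a sum of games is the XOR of individual Grundy values.
octal game heap: Grundy value = 60. Running XOR: 0 XOR 60 = 60
Kayles strip: Grundy value = 7. Running XOR: 60 XOR 7 = 59
coin game: Grundy value = 45. Running XOR: 59 XOR 45 = 22
take-away game: Grundy value = 54. Running XOR: 22 XOR 54 = 32
The combined Grundy value is 32.

32


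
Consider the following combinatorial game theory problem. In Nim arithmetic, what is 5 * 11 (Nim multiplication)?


Nim multiplication is bilinear over XOR: (u XOR v) * w = (u*w) XOR (v*w).
So we split each operand into its bit components and XOR the pairwise Nim products.
5 = 1 + 4 (as XOR of powers of 2).
11 = 1 + 2 + 8 (as XOR of powers of 2).
Using the standard Nim-product table on single bits:
  2*2 = 3,   2*4 = 8,   2*8 = 12,
  4*4 = 6,   4*8 = 11,  8*8 = 13,
and  1*x = x (identity), k*l = l*k (commutative).
Pairwise Nim products:
  1 * 1 = 1
  1 * 2 = 2
  1 * 8 = 8
  4 * 1 = 4
  4 * 2 = 8
  4 * 8 = 11
XOR them: 1 XOR 2 XOR 8 XOR 4 XOR 8 XOR 11 = 12.
Result: 5 * 11 = 12 (in Nim).

12


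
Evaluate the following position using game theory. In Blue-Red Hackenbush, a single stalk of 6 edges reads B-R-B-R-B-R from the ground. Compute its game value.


Edges (from ground): B-R-B-R-B-R
By Berlekamp's sign-expansion rule, a Blue-Red Hackenbush stalk has the value of the surreal number whose sign sequence is the edge sequence with B -> + and R -> -.
Sign sequence: +-+-+-
Trace the sign expansion in the surreal number tree, starting from 0:
Edge 1: B (sign +) -> bounds (0, +inf), value = 1
Edge 2: R (sign -) -> bounds (0, 1), value = 1/2
Edge 3: B (sign +) -> bounds (1/2, 1), value = 3/4
Edge 4: R (sign -) -> bounds (1/2, 3/4), value = 5/8
Edge 5: B (sign +) -> bounds (5/8, 3/4), value = 11/16
Edge 6: R (sign -) -> bounds (5/8, 11/16), value = 21/32
Game value = 21/32

21/32


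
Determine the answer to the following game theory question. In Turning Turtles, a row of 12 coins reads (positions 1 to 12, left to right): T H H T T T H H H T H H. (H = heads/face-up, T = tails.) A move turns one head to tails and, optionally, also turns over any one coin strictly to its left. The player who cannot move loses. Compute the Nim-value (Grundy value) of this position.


Coins: T H H T T T H H H T H H
Key fact: a single head at position k behaves exactly like a Nim heap of size k (turning it to T and optionally flipping a coin at j < k corresponds to moving the heap from k to j, or to 0), and heads combine as a disjunctive sum (two heads at the same place would cancel, matching j XOR j = 0). So the Nim-value is the XOR of the 1-indexed positions of the heads.
Face-up positions (1-indexed): [2, 3, 7, 8, 9, 11, 12]
XOR 0 with 2: 0 XOR 2 = 2
XOR 2 with 3: 2 XOR 3 = 1
XOR 1 with 7: 1 XOR 7 = 6
XOR 6 with 8: 6 XOR 8 = 14
XOR 14 with 9: 14 XOR 9 = 7
XOR 7 with 11: 7 XOR 11 = 12
XOR 12 with 12: 12 XOR 12 = 0
Nim-value = 0

0


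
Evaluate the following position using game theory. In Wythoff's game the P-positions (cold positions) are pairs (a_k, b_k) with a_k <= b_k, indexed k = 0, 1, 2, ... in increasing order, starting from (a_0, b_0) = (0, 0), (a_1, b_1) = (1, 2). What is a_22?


By Wythoff's theorem, a_k = floor(k * phi) and b_k = floor(k * phi^2) = a_k + k, where phi = (1 + sqrt(5))/2 is the golden ratio.
phi = (1 + sqrt(5))/2 = 1.618034
k = 22
k * phi = 22 * 1.618034 = 35.596748
a_22 = floor(k * phi) = 35

35


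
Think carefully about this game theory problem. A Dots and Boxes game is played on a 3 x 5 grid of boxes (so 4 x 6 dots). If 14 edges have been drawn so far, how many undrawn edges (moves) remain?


Grid: 3 x 5 boxes, i.e. 4 rows and 6 columns of dots.
Horizontal edges: (rows + 1) * cols = 4 * 5 = 20
Vertical edges: rows * (cols + 1) = 3 * 6 = 18
Total edges: 20 + 18 = 38
Edges drawn: 14
Remaining: 38 - 14 = 24

24


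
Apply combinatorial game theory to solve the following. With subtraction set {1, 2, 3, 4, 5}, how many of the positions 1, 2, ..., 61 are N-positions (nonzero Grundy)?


Subtraction set S = {1, 2, 3, 4, 5}, so G(n) = n mod 6.
G(n) = 0 when n is a multiple of 6.
Multiples of 6 in [1, 61]: 10
N-positions (nonzero Grundy) = 61 - 10 = 51

51


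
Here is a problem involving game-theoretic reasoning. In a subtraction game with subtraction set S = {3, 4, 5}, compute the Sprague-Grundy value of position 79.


The subtraction set is S = {3, 4, 5}.
G(k) = mex{ G(k - s) : s in S, s <= k }. We compute iteratively: G(0) = 0.
G(1) = mex({}) = 0
G(2) = mex({}) = 0
G(3) = mex({0}) = 1
G(4) = mex({0}) = 1
G(5) = mex({0}) = 1
G(6) = mex({0, 1}) = 2
G(7) = mex({0, 1}) = 2
G(8) = mex({1}) = 0
G(9) = mex({1, 2}) = 0
G(10) = mex({1, 2}) = 0
G(11) = mex({0, 2}) = 1
G(12) = mex({0, 2}) = 1
Observe that G(8)..G(12) = 0, 0, 0, 1, 1 repeats G(0)..G(4) = 0, 0, 0, 1, 1.
For k >= max(S) = 5, G(k) is determined by the previous 5 values G(k-5)..G(k-1); a window of 5 consecutive values has recurred shifted by 8, so by induction G(k + 8) = G(k) for all k >= 0: the sequence is periodic from the start with period 8.
One period: G(0..7) = 0, 0, 0, 1, 1, 1, 2, 2.
79 mod 8 = 7, so G(79) = G(7) = 2.

2


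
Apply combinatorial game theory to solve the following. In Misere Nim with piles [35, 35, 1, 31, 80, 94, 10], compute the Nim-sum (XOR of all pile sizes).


We need the XOR (exclusive or) of all pile sizes.
After XOR-ing pile 1 (size 35): 0 XOR 35 = 35
After XOR-ing pile 2 (size 35): 35 XOR 35 = 0
After XOR-ing pile 3 (size 1): 0 XOR 1 = 1
After XOR-ing pile 4 (size 31): 1 XOR 31 = 30
After XOR-ing pile 5 (size 80): 30 XOR 80 = 78
After XOR-ing pile 6 (size 94): 78 XOR 94 = 16
After XOR-ing pile 7 (size 10): 16 XOR 10 = 26
The Nim-value of this position is 26.

26


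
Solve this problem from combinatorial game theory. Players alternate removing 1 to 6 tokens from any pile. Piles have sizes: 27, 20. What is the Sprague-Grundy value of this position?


Subtraction set: {1, 2, 3, 4, 5, 6}
For this subtraction set, G(n) = n mod 7 (period = max + 1 = 7).
Pile 1 (size 27): G(27) = 27 mod 7 = 6
Pile 2 (size 20): G(20) = 20 mod 7 = 6
Total Grundy value = XOR of all: 6 XOR 6 = 0

0


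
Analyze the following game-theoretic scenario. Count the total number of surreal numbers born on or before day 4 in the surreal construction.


Day 0: {|} = 0 is born. Count = 1.
Day n: the number of surreal numbers born by day n is 2^(n+1) - 1.
By day 0: 2^1 - 1 = 1
By day 1: 2^2 - 1 = 3
By day 2: 2^3 - 1 = 7
By day 3: 2^4 - 1 = 15
By day 4: 2^5 - 1 = 31
By day 4: 31 surreal numbers.

31


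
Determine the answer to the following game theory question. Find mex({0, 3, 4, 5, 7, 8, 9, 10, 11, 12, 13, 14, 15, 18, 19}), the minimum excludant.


Set = {0, 3, 4, 5, 7, 8, 9, 10, 11, 12, 13, 14, 15, 18, 19}
0 is in the set.
1 is NOT in the set. This is the mex.
mex = 1

1


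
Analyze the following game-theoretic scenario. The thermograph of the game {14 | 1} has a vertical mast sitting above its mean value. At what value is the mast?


Game = {14 | 1}, a switch {a | b} with numbers a > b.
Its thermograph has left wall a - t and right wall b + t, which meet at t = (a - b)/2, where both equal (a + b)/2. So the mast (mean value) is at (a + b)/2.
Mean = (14 + (1))/2 = 15/2 = 15/2

15/2


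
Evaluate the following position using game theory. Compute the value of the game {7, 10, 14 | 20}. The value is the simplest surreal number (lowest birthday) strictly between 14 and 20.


Left options: {7, 10, 14}, max = 14
Right options: {20}, min = 20
All options are numbers and max(Left) < min(Right), so by the simplicity theorem the value is the simplest (earliest-born) number strictly between 14 and 20.
Integers 15 through 19 all lie strictly between 14 and 20.
Among integers, the simplest (lowest birthday = smallest |n|; 0 is born on day 0, +-n on day n) is 15.
No non-integer in the interval can be simpler: if x is a non-integer in the interval, then floor(x) or ceil(x) also lies in the interval (the interval contains an integer), and both are proper prefixes of x's sign expansion, i.e. born earlier. So the game value is 15.
Game value = 15

15


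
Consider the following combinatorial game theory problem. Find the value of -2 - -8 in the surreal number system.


x = -2, y = -8
x - y = -2 - -8 = 6

6


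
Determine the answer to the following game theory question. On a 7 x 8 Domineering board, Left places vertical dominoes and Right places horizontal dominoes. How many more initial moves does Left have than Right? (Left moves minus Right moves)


Board is 7 x 8 (rows x cols).
Left (vertical) placements: (rows-1) * cols = 6 * 8 = 48
Right (horizontal) placements: rows * (cols-1) = 7 * 7 = 49
Advantage = Left - Right = 48 - 49 = -1

-1


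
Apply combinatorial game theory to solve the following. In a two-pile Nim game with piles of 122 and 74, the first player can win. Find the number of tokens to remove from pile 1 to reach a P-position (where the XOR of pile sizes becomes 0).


Piles: 122 and 74
Current XOR: 122 XOR 74 = 48 (non-zero, so this is an N-position).
To make the XOR zero, we need to find a move that balances the piles.
For pile 1 (size 122): target = 122 XOR 48 = 74
We reduce pile 1 from 122 to 74.
Tokens removed: 122 - 74 = 48
Verification: 74 XOR 74 = 0

48


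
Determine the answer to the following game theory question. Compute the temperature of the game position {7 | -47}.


The game is {7 | -47}, a switch {a | b} with numbers a > b.
Cooling {a | b} by t gives {a - t | b + t}, which stops being hot when a - t = b + t, i.e. at t = (a - b)/2. So the temperature of a switch is (a - b)/2.
Temperature = (Left option - Right option) / 2
= (7 - (-47)) / 2
= 54 / 2
= 27

27


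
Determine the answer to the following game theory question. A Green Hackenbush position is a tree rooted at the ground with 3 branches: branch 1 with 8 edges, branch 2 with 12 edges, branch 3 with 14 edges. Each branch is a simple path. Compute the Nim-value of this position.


The tree has 3 branches from the ground vertex.
In Green Hackenbush, the Nim-value of a simple path of length k is k.
Branch 1: length 8, Nim-value = 8
Branch 2: length 12, Nim-value = 12
Branch 3: length 14, Nim-value = 14
Total Nim-value = XOR of all branch values:
0 XOR 8 = 8
8 XOR 12 = 4
4 XOR 14 = 10
Nim-value of the tree = 10

10


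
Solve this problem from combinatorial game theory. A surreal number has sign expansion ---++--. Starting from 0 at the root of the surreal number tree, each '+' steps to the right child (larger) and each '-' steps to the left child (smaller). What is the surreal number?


Sign expansion: ---++--
Rule: track bounds (lo, hi), initially (-inf, +inf). On '+', the current value becomes lo and we move to the simplest number in (value, hi): value + 1 if hi = +inf, otherwise the midpoint (value + hi)/2. On '-', the current value becomes hi and we move to value - 1 if lo = -inf, otherwise the midpoint (lo + value)/2.
Start at 0.
Step 1: sign = -, move left. Bounds: (-inf, 0). Value = -1
Step 2: sign = -, move left. Bounds: (-inf, -1). Value = -2
Step 3: sign = -, move left. Bounds: (-inf, -2). Value = -3
Step 4: sign = +, move right. Bounds: (-3, -2). Value = -5/2
Step 5: sign = +, move right. Bounds: (-5/2, -2). Value = -9/4
Step 6: sign = -, move left. Bounds: (-5/2, -9/4). Value = -19/8
Step 7: sign = -, move left. Bounds: (-5/2, -19/8). Value = -39/16
The surreal number with sign expansion ---++-- is -39/16.

-39/16


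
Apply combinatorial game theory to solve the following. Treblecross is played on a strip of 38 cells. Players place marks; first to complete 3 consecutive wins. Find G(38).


Treblecross: place X on empty cells; 3-in-a-row wins.
Playing within two cells of an existing X lets the opponent win at once, so sensible play treats the cells i-2..i+2 around each X as dead. The player left with no safe cell loses, so this is a normal-play take-away game on strips of safe cells.
Placing X at cell i (0-indexed) of a strip of k safe cells leaves independent strips of sizes max(0, i-2) and max(0, k-i-3). Hence G(k) = mex{ G(max(0,i-2)) XOR G(max(0,k-i-3)) : 0 <= i < k }, with G(0) = 0.
G(1): splits (0,0):0^0=0 -> mex({0}) = 1
G(2): splits (0,0):0^0=0 -> mex({0}) = 1
G(3): splits (0,0):0^0=0 -> mex({0}) = 1
G(4): splits (0,1):0^1=1 (0,0):0^0=0 -> mex({0, 1}) = 2
G(5): splits (0,2):0^1=1 (0,1):0^1=1 (0,0):0^0=0 -> mex({0, 1}) = 2
G(6) = mex({1}) = 0
G(7) = mex({0, 1, 2}) = 3
G(8) = mex({0, 1, 2}) = 3
G(9) = mex({0, 2}) = 1
G(10) = mex({0, 2, 3}) = 1
G(11) = mex({0, 3}) = 1
G(12) = mex({1, 3}) = 0
G(13) = mex({0, 1, 2, 3}) = 4
G(14) = mex({0, 1, 2}) = 3
G(15) = mex({0, 1, 2}) = 3
G(16) = mex({0, 1, 2, 4}) = 3
G(17) = mex({0, 1, 3, 4}) = 2
G(18) = mex({0, 1, 3, 4}) = 2
G(19) = mex({0, 1, 3, 5}) = 2
G(20) = mex({0, 1, 2, 3, 5}) = 4
G(21) = mex({0, 1, 2, 3, 5}) = 4
G(22) = mex({1, 2, 6}) = 0
G(23) = mex({0, 1, 2, 3, 4, 6}) = 5
G(24) = mex({0, 1, 2, 3, 4}) = 5
G(25) = mex({0, 1, 3, 4, 7}) = 2
G(26) = mex({0, 1, 3, 4, 5, 7}) = 2
G(27) = mex({0, 1, 3, 5}) = 2
G(28) = mex({0, 1, 2, 5}) = 3
G(29) = mex({0, 1, 2, 4, 5, 6}) = 3
G(30) = mex({1, 2, 4, 6}) = 0
G(31) = mex({0, 1, 2, 3, 4, 6}) = 5
G(32) = mex({1, 2, 3, 4, 7}) = 0
G(33) = mex({0, 3, 7}) = 1
G(34) = mex({0, 2, 3, 5, 7}) = 1
G(35) = mex({0, 2, 3, 5, 6}) = 1
G(36) = mex({0, 1, 2, 5, 6}) = 3
G(37) = mex({0, 1, 2, 4, 5, 6}) = 3
G(38) = mex({0, 1, 2, 4}) = 3
Therefore G(38) = 3.

3


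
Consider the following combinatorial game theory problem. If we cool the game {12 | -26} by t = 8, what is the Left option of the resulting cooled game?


Original game: {12 | -26} (a switch {a | b} with a > b).
Cooling by t (for t below the temperature (a - b)/2 = 19) taxes each move by t: {a | b} cooled by t is {a - t | b + t}.
Cooling amount: t = 8
Cooled Left option: 12 - 8 = 4
Cooled Right option: -26 + 8 = -18
Cooled game: {4 | -18}
Left option = 4

4


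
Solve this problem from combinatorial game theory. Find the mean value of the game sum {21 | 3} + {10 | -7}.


G1 = {21 | 3}, G2 = {10 | -7}
Each is a switch {a | b} with numbers a > b; its mean value is (a + b)/2, and mean value is additive over game sums: m(G1 + G2) = m(G1) + m(G2).
Mean of G1 = (21 + (3))/2 = 24/2 = 12
Mean of G2 = (10 + (-7))/2 = 3/2 = 3/2
Mean of G1 + G2 = 12 + 3/2 = 27/2

27/2


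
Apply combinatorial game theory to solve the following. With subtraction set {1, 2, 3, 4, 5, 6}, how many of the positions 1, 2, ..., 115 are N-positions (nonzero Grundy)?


Subtraction set S = {1, 2, 3, 4, 5, 6}, so G(n) = n mod 7.
G(n) = 0 when n is a multiple of 7.
Multiples of 7 in [1, 115]: 16
N-positions (nonzero Grundy) = 115 - 16 = 99

99


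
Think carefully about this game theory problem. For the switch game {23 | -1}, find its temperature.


The game is {23 | -1}, a switch {a | b} with numbers a > b.
Cooling {a | b} by t gives {a - t | b + t}, which stops being hot when a - t = b + t, i.e. at t = (a - b)/2. So the temperature of a switch is (a - b)/2.
Temperature = (Left option - Right option) / 2
= (23 - (-1)) / 2
= 24 / 2
= 12

12


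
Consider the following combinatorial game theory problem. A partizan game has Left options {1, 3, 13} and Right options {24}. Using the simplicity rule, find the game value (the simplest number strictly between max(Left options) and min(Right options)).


Left options: {1, 3, 13}, max = 13
Right options: {24}, min = 24
All options are numbers and max(Left) < min(Right), so by the simplicity theorem the value is the simplest (earliest-born) number strictly between 13 and 24.
Integers 14 through 23 all lie strictly between 13 and 24.
Among integers, the simplest (lowest birthday = smallest |n|; 0 is born on day 0, +-n on day n) is 14.
No non-integer in the interval can be simpler: if x is a non-integer in the interval, then floor(x) or ceil(x) also lies in the interval (the interval contains an integer), and both are proper prefixes of x's sign expansion, i.e. born earlier. So the game value is 14.
Game value = 14

14


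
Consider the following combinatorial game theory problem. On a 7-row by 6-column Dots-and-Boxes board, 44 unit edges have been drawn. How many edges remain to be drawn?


Grid: 7 x 6 boxes, i.e. 8 rows and 7 columns of dots.
Horizontal edges: (rows + 1) * cols = 8 * 6 = 48
Vertical edges: rows * (cols + 1) = 7 * 7 = 49
Total edges: 48 + 49 = 97
Edges drawn: 44
Remaining: 97 - 44 = 53

53


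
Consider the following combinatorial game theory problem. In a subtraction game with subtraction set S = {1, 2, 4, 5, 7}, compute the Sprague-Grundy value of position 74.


The subtraction set is S = {1, 2, 4, 5, 7}.
G(k) = mex{ G(k - s) : s in S, s <= k }. We compute iteratively: G(0) = 0.
G(1) = mex({0}) = 1
G(2) = mex({0, 1}) = 2
G(3) = mex({1, 2}) = 0
G(4) = mex({0, 2}) = 1
G(5) = mex({0, 1}) = 2
G(6) = mex({1, 2}) = 0
G(7) = mex({0, 2}) = 1
G(8) = mex({0, 1}) = 2
G(9) = mex({1, 2}) = 0
Observe that G(3)..G(9) = 0, 1, 2, 0, 1, 2, 0 repeats G(0)..G(6) = 0, 1, 2, 0, 1, 2, 0.
For k >= max(S) = 7, G(k) is determined by the previous 7 values G(k-7)..G(k-1); a window of 7 consecutive values has recurred shifted by 3, so by induction G(k + 3) = G(k) for all k >= 0: the sequence is periodic from the start with period 3.
One period: G(0..2) = 0, 1, 2.
74 mod 3 = 2, so G(74) = G(2) = 2.

2


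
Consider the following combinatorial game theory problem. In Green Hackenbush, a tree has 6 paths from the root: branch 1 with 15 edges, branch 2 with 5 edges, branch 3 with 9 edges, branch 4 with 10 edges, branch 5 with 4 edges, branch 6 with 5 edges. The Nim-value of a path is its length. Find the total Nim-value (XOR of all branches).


The tree has 6 branches from the ground vertex.
In Green Hackenbush, the Nim-value of a simple path of length k is k.
Branch 1: length 15, Nim-value = 15
Branch 2: length 5, Nim-value = 5
Branch 3: length 9, Nim-value = 9
Branch 4: length 10, Nim-value = 10
Branch 5: length 4, Nim-value = 4
Branch 6: length 5, Nim-value = 5
Total Nim-value = XOR of all branch values:
0 XOR 15 = 15
15 XOR 5 = 10
10 XOR 9 = 3
3 XOR 10 = 9
9 XOR 4 = 13
13 XOR 5 = 8
Nim-value of the tree = 8

8


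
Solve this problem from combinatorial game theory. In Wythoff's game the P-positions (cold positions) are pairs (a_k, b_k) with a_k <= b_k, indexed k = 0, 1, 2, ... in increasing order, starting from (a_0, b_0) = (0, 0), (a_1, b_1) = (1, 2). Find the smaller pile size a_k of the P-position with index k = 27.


By Wythoff's theorem, a_k = floor(k * phi) and b_k = floor(k * phi^2) = a_k + k, where phi = (1 + sqrt(5))/2 is the golden ratio.
phi = (1 + sqrt(5))/2 = 1.618034
k = 27
k * phi = 27 * 1.618034 = 43.686918
a_27 = floor(k * phi) = 43

43


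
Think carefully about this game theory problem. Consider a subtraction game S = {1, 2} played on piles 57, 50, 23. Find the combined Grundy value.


Subtraction set: {1, 2}
For this subtraction set, G(n) = n mod 3 (period = max + 1 = 3).
Pile 1 (size 57): G(57) = 57 mod 3 = 0
Pile 2 (size 50): G(50) = 50 mod 3 = 2
Pile 3 (size 23): G(23) = 23 mod 3 = 2
Total Grundy value = XOR of all: 0 XOR 2 XOR 2 = 0

0


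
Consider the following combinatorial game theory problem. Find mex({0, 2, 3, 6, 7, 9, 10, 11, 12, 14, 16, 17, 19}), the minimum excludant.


Set = {0, 2, 3, 6, 7, 9, 10, 11, 12, 14, 16, 17, 19}
0 is in the set.
1 is NOT in the set. This is the mex.
mex = 1

1


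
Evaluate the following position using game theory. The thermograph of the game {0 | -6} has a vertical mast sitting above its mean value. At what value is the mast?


Game = {0 | -6}, a switch {a | b} with numbers a > b.
Its thermograph has left wall a - t and right wall b + t, which meet at t = (a - b)/2, where both equal (a + b)/2. So the mast (mean value) is at (a + b)/2.
Mean = (0 + (-6))/2 = -6/2 = -3

-3


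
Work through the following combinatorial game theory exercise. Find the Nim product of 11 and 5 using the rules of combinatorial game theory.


Nim multiplication is bilinear over XOR: (u XOR v) * w = (u*w) XOR (v*w).
So we split each operand into its bit components and XOR the pairwise Nim products.
11 = 1 + 2 + 8 (as XOR of powers of 2).
5 = 1 + 4 (as XOR of powers of 2).
Using the standard Nim-product table on single bits:
  2*2 = 3,   2*4 = 8,   2*8 = 12,
  4*4 = 6,   4*8 = 11,  8*8 = 13,
and  1*x = x (identity), k*l = l*k (commutative).
Pairwise Nim products:
  1 * 1 = 1
  1 * 4 = 4
  2 * 1 = 2
  2 * 4 = 8
  8 * 1 = 8
  8 * 4 = 11
XOR them: 1 XOR 4 XOR 2 XOR 8 XOR 8 XOR 11 = 12.
Result: 11 * 5 = 12 (in Nim).

12


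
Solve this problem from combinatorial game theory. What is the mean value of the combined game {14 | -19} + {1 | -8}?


G1 = {14 | -19}, G2 = {1 | -8}
Each is a switch {a | b} with numbers a > b; its mean value is (a + b)/2, and mean value is additive over game sums: m(G1 + G2) = m(G1) + m(G2).
Mean of G1 = (14 + (-19))/2 = -5/2 = -5/2
Mean of G2 = (1 + (-8))/2 = -7/2 = -7/2
Mean of G1 + G2 = -5/2 + -7/2 = -6

-6


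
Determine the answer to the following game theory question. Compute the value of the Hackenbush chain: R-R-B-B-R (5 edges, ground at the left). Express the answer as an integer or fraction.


Edges (from ground): R-R-B-B-R
By Berlekamp's sign-expansion rule, a Blue-Red Hackenbush stalk has the value of the surreal number whose sign sequence is the edge sequence with B -> + and R -> -.
Sign sequence: --++-
Trace the sign expansion in the surreal number tree, starting from 0:
Edge 1: R (sign -) -> bounds (-inf, 0), value = -1
Edge 2: R (sign -) -> bounds (-inf, -1), value = -2
Edge 3: B (sign +) -> bounds (-2, -1), value = -3/2
Edge 4: B (sign +) -> bounds (-3/2, -1), value = -5/4
Edge 5: R (sign -) -> bounds (-3/2, -5/4), value = -11/8
Game value = -11/8

-11/8


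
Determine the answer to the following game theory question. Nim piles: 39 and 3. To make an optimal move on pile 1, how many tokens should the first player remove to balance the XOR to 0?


Piles: 39 and 3
Current XOR: 39 XOR 3 = 36 (non-zero, so this is an N-position).
To make the XOR zero, we need to find a move that balances the piles.
For pile 1 (size 39): target = 39 XOR 36 = 3
We reduce pile 1 from 39 to 3.
Tokens removed: 39 - 3 = 36
Verification: 3 XOR 3 = 0

36


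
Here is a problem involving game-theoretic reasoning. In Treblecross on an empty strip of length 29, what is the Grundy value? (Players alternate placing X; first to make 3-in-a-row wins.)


Treblecross: place X on empty cells; 3-in-a-row wins.
Playing within two cells of an existing X lets the opponent win at once, so sensible play treats the cells i-2..i+2 around each X as dead. The player left with no safe cell loses, so this is a normal-play take-away game on strips of safe cells.
Placing X at cell i (0-indexed) of a strip of k safe cells leaves independent strips of sizes max(0, i-2) and max(0, k-i-3). Hence G(k) = mex{ G(max(0,i-2)) XOR G(max(0,k-i-3)) : 0 <= i < k }, with G(0) = 0.
G(1): splits (0,0):0^0=0 -> mex({0}) = 1
G(2): splits (0,0):0^0=0 -> mex({0}) = 1
G(3): splits (0,0):0^0=0 -> mex({0}) = 1
G(4): splits (0,1):0^1=1 (0,0):0^0=0 -> mex({0, 1}) = 2
G(5): splits (0,2):0^1=1 (0,1):0^1=1 (0,0):0^0=0 -> mex({0, 1}) = 2
G(6) = mex({1}) = 0
G(7) = mex({0, 1, 2}) = 3
G(8) = mex({0, 1, 2}) = 3
G(9) = mex({0, 2}) = 1
G(10) = mex({0, 2, 3}) = 1
G(11) = mex({0, 3}) = 1
G(12) = mex({1, 3}) = 0
G(13) = mex({0, 1, 2, 3}) = 4
G(14) = mex({0, 1, 2}) = 3
G(15) = mex({0, 1, 2}) = 3
G(16) = mex({0, 1, 2, 4}) = 3
G(17) = mex({0, 1, 3, 4}) = 2
G(18) = mex({0, 1, 3, 4}) = 2
G(19) = mex({0, 1, 3, 5}) = 2
G(20) = mex({0, 1, 2, 3, 5}) = 4
G(21) = mex({0, 1, 2, 3, 5}) = 4
G(22) = mex({1, 2, 6}) = 0
G(23) = mex({0, 1, 2, 3, 4, 6}) = 5
G(24) = mex({0, 1, 2, 3, 4}) = 5
G(25) = mex({0, 1, 3, 4, 7}) = 2
G(26) = mex({0, 1, 3, 4, 5, 7}) = 2
G(27) = mex({0, 1, 3, 5}) = 2
G(28) = mex({0, 1, 2, 5}) = 3
G(29) = mex({0, 1, 2, 4, 5, 6}) = 3
Therefore G(29) = 3.

3


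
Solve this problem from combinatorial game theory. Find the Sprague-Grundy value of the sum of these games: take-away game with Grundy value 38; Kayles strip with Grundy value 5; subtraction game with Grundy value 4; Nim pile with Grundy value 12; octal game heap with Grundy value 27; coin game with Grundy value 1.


By the Sprague-Grundy theorem, the Grundy value of a sum of games is the XOR of individual Grundy values.
take-away game: Grundy value = 38. Running XOR: 0 XOR 38 = 38
Kayles strip: Grundy value = 5. Running XOR: 38 XOR 5 = 35
subtraction game: Grundy value = 4. Running XOR: 35 XOR 4 = 39
Nim pile: Grundy value = 12. Running XOR: 39 XOR 12 = 43
octal game heap: Grundy value = 27. Running XOR: 43 XOR 27 = 48
coin game: Grundy value = 1. Running XOR: 48 XOR 1 = 49
The combined Grundy value is 49.

49


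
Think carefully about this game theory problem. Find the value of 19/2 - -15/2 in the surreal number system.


x = 19/2, y = -15/2
Converting to common denominator: 2
x = 19/2, y = -15/2
x - y = 19/2 - -15/2 = 17

17


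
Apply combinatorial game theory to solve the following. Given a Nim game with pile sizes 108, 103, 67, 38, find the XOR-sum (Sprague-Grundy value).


We need the XOR (exclusive or) of all pile sizes.
After XOR-ing pile 1 (size 108): 0 XOR 108 = 108
After XOR-ing pile 2 (size 103): 108 XOR 103 = 11
After XOR-ing pile 3 (size 67): 11 XOR 67 = 72
After XOR-ing pile 4 (size 38): 72 XOR 38 = 110
The Nim-value of this position is 110.

110


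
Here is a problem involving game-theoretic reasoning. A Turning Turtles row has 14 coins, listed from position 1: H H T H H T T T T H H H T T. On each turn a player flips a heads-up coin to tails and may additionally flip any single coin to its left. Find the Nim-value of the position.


Coins: H H T H H T T T T H H H T T
Key fact: a single head at position k behaves exactly like a Nim heap of size k (turning it to T and optionally flipping a coin at j < k corresponds to moving the heap from k to j, or to 0), and heads combine as a disjunctive sum (two heads at the same place would cancel, matching j XOR j = 0). So the Nim-value is the XOR of the 1-indexed positions of the heads.
Face-up positions (1-indexed): [1, 2, 4, 5, 10, 11, 12]
XOR 0 with 1: 0 XOR 1 = 1
XOR 1 with 2: 1 XOR 2 = 3
XOR 3 with 4: 3 XOR 4 = 7
XOR 7 with 5: 7 XOR 5 = 2
XOR 2 with 10: 2 XOR 10 = 8
XOR 8 with 11: 8 XOR 11 = 3
XOR 3 with 12: 3 XOR 12 = 15
Nim-value = 15

15


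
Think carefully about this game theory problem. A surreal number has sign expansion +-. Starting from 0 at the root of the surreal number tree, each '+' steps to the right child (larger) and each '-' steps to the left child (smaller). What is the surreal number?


Sign expansion: +-
Rule: track bounds (lo, hi), initially (-inf, +inf). On '+', the current value becomes lo and we move to the simplest number in (value, hi): value + 1 if hi = +inf, otherwise the midpoint (value + hi)/2. On '-', the current value becomes hi and we move to value - 1 if lo = -inf, otherwise the midpoint (lo + value)/2.
Start at 0.
Step 1: sign = +, move right. Bounds: (0, +inf). Value = 1
Step 2: sign = -, move left. Bounds: (0, 1). Value = 1/2
The surreal number with sign expansion +- is 1/2.

1/2


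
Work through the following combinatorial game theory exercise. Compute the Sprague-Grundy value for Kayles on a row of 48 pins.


Kayles: a move removes 1 or 2 adjacent pins from a contiguous row.
Removing pins from a row of k leaves two independent rows (a, b) with a + b = k - 1 (one pin) or a + b = k - 2 (two pins); an end removal gives a = 0.
By Sprague-Grundy, G(k) = mex{ G(a) XOR G(b) } over all these splits. G(0) = 0.
G(1): splits (0,0):0^0=0 -> mex({0}) = 1
G(2): splits (0,1):0^1=1 (0,0):0^0=0 -> mex({0, 1}) = 2
G(3): splits (0,2):0^2=2 (1,1):1^1=0 (0,1):0^1=1 -> mex({0, 1, 2}) = 3
G(4): splits (0,3):0^3=3 (1,2):1^2=3 (0,2):0^2=2 (1,1):1^1=0 -> mex({0, 2, 3}) = 1
G(5): splits (0,4):0^1=1 (1,3):1^3=2 (2,2):2^2=0 (0,3):0^3=3 (1,2):1^2=3 -> mex({0, 1, 2, 3}) = 4
G(6) = mex({0, 1, 2, 4}) = 3
G(7) = mex({0, 1, 3, 4, 5}) = 2
G(8) = mex({0, 2, 3, 5, 6}) = 1
G(9) = mex({0, 1, 2, 3, 6, 7}) = 4
G(10) = mex({0, 1, 3, 4, 5, 7}) = 2
G(11) = mex({0, 1, 2, 3, 4, 5}) = 6
G(12) = mex({0, 1, 2, 3, 5, 6, 7}) = 4
G(13) = mex({0, 2, 3, 4, 6, 7}) = 1
G(14) = mex({0, 1, 4, 5, 6, 7}) = 2
G(15) = mex({0, 1, 2, 3, 4, 5, 6}) = 7
G(16) = mex({0, 2, 3, 5, 6, 7}) = 1
G(17) = mex({0, 1, 2, 3, 5, 6, 7}) = 4
G(18) = mex({0, 1, 2, 4, 5, 6}) = 3
G(19) = mex({0, 1, 3, 4, 5, 7}) = 2
G(20) = mex({0, 2, 3, 4, 5, 6, 7}) = 1
G(21) = mex({0, 1, 2, 3, 5, 6, 7}) = 4
G(22) = mex({0, 1, 2, 3, 4, 5, 7}) = 6
G(23) = mex({0, 1, 2, 3, 4, 5, 6}) = 7
G(24) = mex({0, 1, 2, 3, 5, 6, 7}) = 4
G(25) = mex({0, 2, 3, 4, 6, 7}) = 1
G(26) = mex({0, 1, 3, 4, 5, 6, 7}) = 2
G(27) = mex({0, 1, 2, 3, 4, 5, 6, 7}) = 8
G(28) = mex({0, 1, 2, 3, 4, 6, 7, 8}) = 5
G(29) = mex({0, 1, 2, 3, 5, 6, 7, 8, 9}) = 4
G(30) = mex({0, 1, 2, 3, 4, 5, 6, 9, 10}) = 7
G(31) = mex({0, 1, 3, 4, 5, 7, 10, 11}) = 2
G(32) = mex({0, 2, 3, 4, 5, 6, 7, 9, 11}) = 1
G(33) = mex({0, 1, 2, 3, 4, 5, 6, 7, 9, 12}) = 8
G(34) = mex({0, 1, 2, 3, 4, 5, 7, 8, 11, 12}) = 6
G(35) = mex({0, 1, 2, 3, 4, 5, 6, 8, 9, 10, 11}) = 7
G(36) = mex({0, 1, 2, 3, 5, 6, 7, 9, 10}) = 4
G(37) = mex({0, 2, 3, 4, 6, 7, 9, 10, 11, 12}) = 1
G(38) = mex({0, 1, 3, 4, 5, 6, 7, 9, 10, 11, 12}) = 2
G(39) = mex({0, 1, 2, 4, 5, 6, 7, 9, 10, 12, 14}) = 3
G(40) = mex({0, 2, 3, 4, 6, 7, 11, 12, 14}) = 1
G(41) = mex({0, 1, 2, 3, 5, 6, 7, 9, 10, 11, 12}) = 4
G(42) = mex({0, 1, 2, 3, 4, 5, 6, 9, 10}) = 7
G(43) = mex({0, 1, 3, 4, 5, 7, 9, 10, 12, 15}) = 2
G(44) = mex({0, 2, 3, 4, 5, 6, 7, 9, 10, 12, 15}) = 1
G(45) = mex({0, 1, 2, 3, 4, 5, 6, 7, 9, 10, 12, 14}) = 8
G(46) = mex({0, 1, 3, 4, 5, 7, 8, 11, 12, 14}) = 2
G(47) = mex({0, 1, 2, 3, 4, 5, 6, 8, 9, 10, 11, 12}) = 7
G(48) = mex({0, 1, 2, 3, 5, 6, 7, 9, 10}) = 4
Therefore G(48) = 4.

4


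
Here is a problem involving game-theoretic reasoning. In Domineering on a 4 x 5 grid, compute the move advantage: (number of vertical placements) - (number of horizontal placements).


Board is 4 x 5 (rows x cols).
Left (vertical) placements: (rows-1) * cols = 3 * 5 = 15
Right (horizontal) placements: rows * (cols-1) = 4 * 4 = 16
Advantage = Left - Right = 15 - 16 = -1

-1


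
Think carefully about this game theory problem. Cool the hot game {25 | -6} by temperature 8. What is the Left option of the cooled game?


Original game: {25 | -6} (a switch {a | b} with a > b).
Cooling by t (for t below the temperature (a - b)/2 = 31/2) taxes each move by t: {a | b} cooled by t is {a - t | b + t}.
Cooling amount: t = 8
Cooled Left option: 25 - 8 = 17
Cooled Right option: -6 + 8 = 2
Cooled game: {17 | 2}
Left option = 17

17


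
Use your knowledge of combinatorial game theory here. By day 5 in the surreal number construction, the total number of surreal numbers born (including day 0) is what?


Day 0: {|} = 0 is born. Count = 1.
Day n: the number of surreal numbers born by day n is 2^(n+1) - 1.
By day 0: 2^1 - 1 = 1
By day 1: 2^2 - 1 = 3
By day 2: 2^3 - 1 = 7
By day 3: 2^4 - 1 = 15
By day 4: 2^5 - 1 = 31
By day 5: 2^6 - 1 = 63
By day 5: 63 surreal numbers.

63


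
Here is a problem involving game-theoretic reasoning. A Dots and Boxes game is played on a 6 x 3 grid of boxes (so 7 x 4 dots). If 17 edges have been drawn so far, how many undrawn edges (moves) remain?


Grid: 6 x 3 boxes, i.e. 7 rows and 4 columns of dots.
Horizontal edges: (rows + 1) * cols = 7 * 3 = 21
Vertical edges: rows * (cols + 1) = 6 * 4 = 24
Total edges: 21 + 24 = 45
Edges drawn: 17
Remaining: 45 - 17 = 28

28


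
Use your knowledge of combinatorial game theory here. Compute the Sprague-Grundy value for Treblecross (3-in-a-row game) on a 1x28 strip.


Treblecross: place X on empty cells; 3-in-a-row wins.
Playing within two cells of an existing X lets the opponent win at once, so sensible play treats the cells i-2..i+2 around each X as dead. The player left with no safe cell loses, so this is a normal-play take-away game on strips of safe cells.
Placing X at cell i (0-indexed) of a strip of k safe cells leaves independent strips of sizes max(0, i-2) and max(0, k-i-3). Hence G(k) = mex{ G(max(0,i-2)) XOR G(max(0,k-i-3)) : 0 <= i < k }, with G(0) = 0.
G(1): splits (0,0):0^0=0 -> mex({0}) = 1
G(2): splits (0,0):0^0=0 -> mex({0}) = 1
G(3): splits (0,0):0^0=0 -> mex({0}) = 1
G(4): splits (0,1):0^1=1 (0,0):0^0=0 -> mex({0, 1}) = 2
G(5): splits (0,2):0^1=1 (0,1):0^1=1 (0,0):0^0=0 -> mex({0, 1}) = 2
G(6) = mex({1}) = 0
G(7) = mex({0, 1, 2}) = 3
G(8) = mex({0, 1, 2}) = 3
G(9) = mex({0, 2}) = 1
G(10) = mex({0, 2, 3}) = 1
G(11) = mex({0, 3}) = 1
G(12) = mex({1, 3}) = 0
G(13) = mex({0, 1, 2, 3}) = 4
G(14) = mex({0, 1, 2}) = 3
G(15) = mex({0, 1, 2}) = 3
G(16) = mex({0, 1, 2, 4}) = 3
G(17) = mex({0, 1, 3, 4}) = 2
G(18) = mex({0, 1, 3, 4}) = 2
G(19) = mex({0, 1, 3, 5}) = 2
G(20) = mex({0, 1, 2, 3, 5}) = 4
G(21) = mex({0, 1, 2, 3, 5}) = 4
G(22) = mex({1, 2, 6}) = 0
G(23) = mex({0, 1, 2, 3, 4, 6}) = 5
G(24) = mex({0, 1, 2, 3, 4}) = 5
G(25) = mex({0, 1, 3, 4, 7}) = 2
G(26) = mex({0, 1, 3, 4, 5, 7}) = 2
G(27) = mex({0, 1, 3, 5}) = 2
G(28) = mex({0, 1, 2, 5}) = 3
Therefore G(28) = 3.

3


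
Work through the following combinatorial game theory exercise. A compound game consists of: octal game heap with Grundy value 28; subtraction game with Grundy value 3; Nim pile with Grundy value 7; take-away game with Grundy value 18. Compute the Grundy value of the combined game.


By the Sprague-Grundy theorem, the Grundy value of a sum of games is the XOR of individual Grundy values.
octal game heap: Grundy value = 28. Running XOR: 0 XOR 28 = 28
subtraction game: Grundy value = 3. Running XOR: 28 XOR 3 = 31
Nim pile: Grundy value = 7. Running XOR: 31 XOR 7 = 24
take-away game: Grundy value = 18. Running XOR: 24 XOR 18 = 10
The combined Grundy value is 10.

10


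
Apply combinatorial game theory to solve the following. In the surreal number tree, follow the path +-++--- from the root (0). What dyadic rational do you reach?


Sign expansion: +-++---
Rule: track bounds (lo, hi), initially (-inf, +inf). On '+', the current value becomes lo and we move to the simplest number in (value, hi): value + 1 if hi = +inf, otherwise the midpoint (value + hi)/2. On '-', the current value becomes hi and we move to value - 1 if lo = -inf, otherwise the midpoint (lo + value)/2.
Start at 0.
Step 1: sign = +, move right. Bounds: (0, +inf). Value = 1
Step 2: sign = -, move left. Bounds: (0, 1). Value = 1/2
Step 3: sign = +, move right. Bounds: (1/2, 1). Value = 3/4
Step 4: sign = +, move right. Bounds: (3/4, 1). Value = 7/8
Step 5: sign = -, move left. Bounds: (3/4, 7/8). Value = 13/16
Step 6: sign = -, move left. Bounds: (3/4, 13/16). Value = 25/32
Step 7: sign = -, move left. Bounds: (3/4, 25/32). Value = 49/64
The surreal number with sign expansion +-++--- is 49/64.

49/64


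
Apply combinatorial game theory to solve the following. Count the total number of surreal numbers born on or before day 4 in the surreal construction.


Day 0: {|} = 0 is born. Count = 1.
Day n: the number of surreal numbers born by day n is 2^(n+1) - 1.
By day 0: 2^1 - 1 = 1
By day 1: 2^2 - 1 = 3
By day 2: 2^3 - 1 = 7
By day 3: 2^4 - 1 = 15
By day 4: 2^5 - 1 = 31
By day 4: 31 surreal numbers.

31


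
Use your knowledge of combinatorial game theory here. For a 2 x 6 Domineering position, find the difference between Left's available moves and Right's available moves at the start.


Board is 2 x 6 (rows x cols).
Left (vertical) placements: (rows-1) * cols = 1 * 6 = 6
Right (horizontal) placements: rows * (cols-1) = 2 * 5 = 10
Advantage = Left - Right = 6 - 10 = -4

-4


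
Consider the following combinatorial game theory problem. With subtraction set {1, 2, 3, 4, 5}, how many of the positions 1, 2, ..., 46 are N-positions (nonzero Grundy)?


Subtraction set S = {1, 2, 3, 4, 5}, so G(n) = n mod 6.
G(n) = 0 when n is a multiple of 6.
Multiples of 6 in [1, 46]: 7
N-positions (nonzero Grundy) = 46 - 7 = 39

39


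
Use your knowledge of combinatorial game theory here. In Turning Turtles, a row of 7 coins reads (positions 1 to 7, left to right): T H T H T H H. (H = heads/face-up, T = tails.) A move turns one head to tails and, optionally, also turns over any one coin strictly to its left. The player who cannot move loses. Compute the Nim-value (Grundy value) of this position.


Coins: T H T H T H H
Key fact: a single head at position k behaves exactly like a Nim heap of size k (turning it to T and optionally flipping a coin at j < k corresponds to moving the heap from k to j, or to 0), and heads combine as a disjunctive sum (two heads at the same place would cancel, matching j XOR j = 0). So the Nim-value is the XOR of the 1-indexed positions of the heads.
Face-up positions (1-indexed): [2, 4, 6, 7]
XOR 0 with 2: 0 XOR 2 = 2
XOR 2 with 4: 2 XOR 4 = 6
XOR 6 with 6: 6 XOR 6 = 0
XOR 0 with 7: 0 XOR 7 = 7
Nim-value = 7

7


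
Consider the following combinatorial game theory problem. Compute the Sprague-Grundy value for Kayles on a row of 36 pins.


Kayles: a move removes 1 or 2 adjacent pins from a contiguous row.
Removing pins from a row of k leaves two independent rows (a, b) with a + b = k - 1 (one pin) or a + b = k - 2 (two pins); an end removal gives a = 0.
By Sprague-Grundy, G(k) = mex{ G(a) XOR G(b) } over all these splits. G(0) = 0.
G(1): splits (0,0):0^0=0 -> mex({0}) = 1
G(2): splits (0,1):0^1=1 (0,0):0^0=0 -> mex({0, 1}) = 2
G(3): splits (0,2):0^2=2 (1,1):1^1=0 (0,1):0^1=1 -> mex({0, 1, 2}) = 3
G(4): splits (0,3):0^3=3 (1,2):1^2=3 (0,2):0^2=2 (1,1):1^1=0 -> mex({0, 2, 3}) = 1
G(5): splits (0,4):0^1=1 (1,3):1^3=2 (2,2):2^2=0 (0,3):0^3=3 (1,2):1^2=3 -> mex({0, 1, 2, 3}) = 4
G(6) = mex({0, 1, 2, 4}) = 3
G(7) = mex({0, 1, 3, 4, 5}) = 2
G(8) = mex({0, 2, 3, 5, 6}) = 1
G(9) = mex({0, 1, 2, 3, 6, 7}) = 4
G(10) = mex({0, 1, 3, 4, 5, 7}) = 2
G(11) = mex({0, 1, 2, 3, 4, 5}) = 6
G(12) = mex({0, 1, 2, 3, 5, 6, 7}) = 4
G(13) = mex({0, 2, 3, 4, 6, 7}) = 1
G(14) = mex({0, 1, 4, 5, 6, 7}) = 2
G(15) = mex({0, 1, 2, 3, 4, 5, 6}) = 7
G(16) = mex({0, 2, 3, 5, 6, 7}) = 1
G(17) = mex({0, 1, 2, 3, 5, 6, 7}) = 4
G(18) = mex({0, 1, 2, 4, 5, 6}) = 3
G(19) = mex({0, 1, 3, 4, 5, 7}) = 2
G(20) = mex({0, 2, 3, 4, 5, 6, 7}) = 1
G(21) = mex({0, 1, 2, 3, 5, 6, 7}) = 4
G(22) = mex({0, 1, 2, 3, 4, 5, 7}) = 6
G(23) = mex({0, 1, 2, 3, 4, 5, 6}) = 7
G(24) = mex({0, 1, 2, 3, 5, 6, 7}) = 4
G(25) = mex({0, 2, 3, 4, 6, 7}) = 1
G(26) = mex({0, 1, 3, 4, 5, 6, 7}) = 2
G(27) = mex({0, 1, 2, 3, 4, 5, 6, 7}) = 8
G(28) = mex({0, 1, 2, 3, 4, 6, 7, 8}) = 5
G(29) = mex({0, 1, 2, 3, 5, 6, 7, 8, 9}) = 4
G(30) = mex({0, 1, 2, 3, 4, 5, 6, 9, 10}) = 7
G(31) = mex({0, 1, 3, 4, 5, 7, 10, 11}) = 2
G(32) = mex({0, 2, 3, 4, 5, 6, 7, 9, 11}) = 1
G(33) = mex({0, 1, 2, 3, 4, 5, 6, 7, 9, 12}) = 8
G(34) = mex({0, 1, 2, 3, 4, 5, 7, 8, 11, 12}) = 6
G(35) = mex({0, 1, 2, 3, 4, 5, 6, 8, 9, 10, 11}) = 7
G(36) = mex({0, 1, 2, 3, 5, 6, 7, 9, 10}) = 4
Therefore G(36) = 4.

4
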